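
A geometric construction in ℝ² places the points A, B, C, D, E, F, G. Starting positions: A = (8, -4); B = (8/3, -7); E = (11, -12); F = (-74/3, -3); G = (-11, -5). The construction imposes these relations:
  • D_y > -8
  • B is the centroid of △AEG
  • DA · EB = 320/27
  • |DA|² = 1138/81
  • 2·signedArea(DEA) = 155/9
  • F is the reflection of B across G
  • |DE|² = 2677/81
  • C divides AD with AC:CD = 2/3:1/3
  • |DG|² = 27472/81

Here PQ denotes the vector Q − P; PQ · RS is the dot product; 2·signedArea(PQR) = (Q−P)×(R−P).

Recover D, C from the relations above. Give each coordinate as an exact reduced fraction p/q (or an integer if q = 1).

1. D_x = 65/9  [2·signedArea(DEA) = 155/9 ∩ DA · EB = 320/27]
2. D_y = -23/3  [2·signedArea(DEA) = 155/9 ∩ DA · EB = 320/27]
   → D = (65/9, -23/3)
3. C_x = 202/27  [C divides AD with AC:CD = 2/3:1/3]
4. C_y = -58/9  [C divides AD with AC:CD = 2/3:1/3]
   → C = (202/27, -58/9)

C = (202/27, -58/9)
D = (65/9, -23/3)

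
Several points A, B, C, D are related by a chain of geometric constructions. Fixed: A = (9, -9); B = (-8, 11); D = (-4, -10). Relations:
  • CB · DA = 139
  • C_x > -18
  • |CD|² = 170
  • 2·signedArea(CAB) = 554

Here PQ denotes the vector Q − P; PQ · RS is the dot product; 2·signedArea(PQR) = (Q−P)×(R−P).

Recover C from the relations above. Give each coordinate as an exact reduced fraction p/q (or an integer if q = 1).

C = (-17, -11)

1. C_x = -17  [2·signedArea(CAB) = 554 ∩ CB · DA = 139]
2. C_y = -11  [2·signedArea(CAB) = 554 ∩ CB · DA = 139]
   → C = (-17, -11)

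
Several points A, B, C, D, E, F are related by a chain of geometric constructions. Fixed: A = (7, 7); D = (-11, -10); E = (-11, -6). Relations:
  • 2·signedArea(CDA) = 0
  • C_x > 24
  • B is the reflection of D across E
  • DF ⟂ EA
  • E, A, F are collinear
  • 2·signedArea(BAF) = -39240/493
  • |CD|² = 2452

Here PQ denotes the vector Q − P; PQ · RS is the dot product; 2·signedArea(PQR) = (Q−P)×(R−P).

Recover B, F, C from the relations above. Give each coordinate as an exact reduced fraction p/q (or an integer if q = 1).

B = (-11, -2)
C = (25, 24)
F = (-6359/493, -3634/493)

1. B_x = -11  [B is the reflection of D across E]
2. B_y = -2  [B is the reflection of D across E]
   → B = (-11, -2)
3. F_x = -6359/493  [E, A, F are collinear ∩ DF ⟂ EA]
4. F_y = -3634/493  [E, A, F are collinear ∩ DF ⟂ EA]
   → F = (-6359/493, -3634/493)
5. C_x = 25  [line -17·x + 18·y + -7 = 0 ∩ |CD|² = 2452]
6. C_y = 24  [line -17·x + 18·y + -7 = 0 ∩ |CD|² = 2452]
   → C = (25, 24)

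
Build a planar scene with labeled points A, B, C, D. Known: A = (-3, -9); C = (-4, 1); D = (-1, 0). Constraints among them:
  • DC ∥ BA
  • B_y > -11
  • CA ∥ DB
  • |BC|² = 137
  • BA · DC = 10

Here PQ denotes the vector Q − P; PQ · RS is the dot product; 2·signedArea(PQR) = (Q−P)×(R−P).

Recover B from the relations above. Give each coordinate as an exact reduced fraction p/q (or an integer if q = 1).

B = (0, -10)

1. B_x = 0  [DC ∥ BA ∩ CA ∥ DB]
2. B_y = -10  [DC ∥ BA ∩ CA ∥ DB]
   → B = (0, -10)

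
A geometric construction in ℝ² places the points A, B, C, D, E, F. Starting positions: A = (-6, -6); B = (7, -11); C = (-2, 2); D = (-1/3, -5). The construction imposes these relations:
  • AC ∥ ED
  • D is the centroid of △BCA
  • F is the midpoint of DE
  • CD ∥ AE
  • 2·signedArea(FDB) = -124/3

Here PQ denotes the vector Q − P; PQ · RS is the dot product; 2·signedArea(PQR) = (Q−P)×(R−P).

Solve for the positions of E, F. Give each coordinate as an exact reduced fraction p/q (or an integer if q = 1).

1. E_x = -13/3  [AC ∥ ED ∩ CD ∥ AE]
2. E_y = -13  [AC ∥ ED ∩ CD ∥ AE]
   → E = (-13/3, -13)
3. F_x = -7/3  [F is the midpoint of DE]
4. F_y = -9  [F is the midpoint of DE]
   → F = (-7/3, -9)

E = (-13/3, -13)
F = (-7/3, -9)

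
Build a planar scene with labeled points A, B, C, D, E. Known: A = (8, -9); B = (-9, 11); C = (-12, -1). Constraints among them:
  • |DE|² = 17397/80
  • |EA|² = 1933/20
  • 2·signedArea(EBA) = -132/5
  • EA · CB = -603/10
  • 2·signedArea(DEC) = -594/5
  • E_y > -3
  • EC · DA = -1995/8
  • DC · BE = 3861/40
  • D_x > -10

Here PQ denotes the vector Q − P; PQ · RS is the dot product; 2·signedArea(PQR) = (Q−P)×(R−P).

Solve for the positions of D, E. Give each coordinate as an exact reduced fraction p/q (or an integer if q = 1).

1. E_x = 9/10  [EA · CB = -603/10 ∩ 2·signedArea(EBA) = -132/5]
2. E_y = -11/5  [EA · CB = -603/10 ∩ 2·signedArea(EBA) = -132/5]
   → E = (9/10, -11/5)
3. D_x = -39/4  [2·signedArea(DEC) = -594/5 ∩ EC · DA = -1995/8]
4. D_y = 8  [2·signedArea(DEC) = -594/5 ∩ EC · DA = -1995/8]
   → D = (-39/4, 8)

D = (-39/4, 8)
E = (9/10, -11/5)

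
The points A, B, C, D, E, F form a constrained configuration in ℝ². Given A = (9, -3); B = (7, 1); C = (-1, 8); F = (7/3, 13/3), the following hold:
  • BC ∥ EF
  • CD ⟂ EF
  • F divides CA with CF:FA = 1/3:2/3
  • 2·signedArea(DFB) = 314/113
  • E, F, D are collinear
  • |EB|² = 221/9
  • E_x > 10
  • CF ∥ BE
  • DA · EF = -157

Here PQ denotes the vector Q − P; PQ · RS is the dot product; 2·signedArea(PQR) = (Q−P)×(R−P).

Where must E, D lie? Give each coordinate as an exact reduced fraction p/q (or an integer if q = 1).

D = (-155/113, 856/113)
E = (31/3, -8/3)

1. E_x = 31/3  [BC ∥ EF ∩ CF ∥ BE]
2. E_y = -8/3  [BC ∥ EF ∩ CF ∥ BE]
   → E = (31/3, -8/3)
3. D_x = -155/113  [E, F, D are collinear ∩ CD ⟂ EF]
4. D_y = 856/113  [E, F, D are collinear ∩ CD ⟂ EF]
   → D = (-155/113, 856/113)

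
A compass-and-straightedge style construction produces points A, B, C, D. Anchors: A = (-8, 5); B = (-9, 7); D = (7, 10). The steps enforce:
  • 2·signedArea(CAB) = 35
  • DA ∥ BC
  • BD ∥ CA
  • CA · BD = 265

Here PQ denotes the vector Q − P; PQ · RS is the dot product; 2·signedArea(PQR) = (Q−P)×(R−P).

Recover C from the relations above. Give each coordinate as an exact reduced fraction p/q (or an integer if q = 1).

C = (-24, 2)

1. C_x = -24  [BD ∥ CA ∩ DA ∥ BC]
2. C_y = 2  [BD ∥ CA ∩ DA ∥ BC]
   → C = (-24, 2)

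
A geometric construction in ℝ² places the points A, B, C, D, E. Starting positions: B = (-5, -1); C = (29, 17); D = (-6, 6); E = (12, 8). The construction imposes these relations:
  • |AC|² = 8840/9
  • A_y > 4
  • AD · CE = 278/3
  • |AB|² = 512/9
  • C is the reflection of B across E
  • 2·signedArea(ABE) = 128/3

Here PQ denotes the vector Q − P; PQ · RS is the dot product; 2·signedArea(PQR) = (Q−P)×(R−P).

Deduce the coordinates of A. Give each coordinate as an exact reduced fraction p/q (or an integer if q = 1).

A = (1/3, 13/3)

1. A_x = 1/3  [AD · CE = 278/3 ∩ 2·signedArea(ABE) = 128/3]
2. A_y = 13/3  [AD · CE = 278/3 ∩ 2·signedArea(ABE) = 128/3]
   → A = (1/3, 13/3)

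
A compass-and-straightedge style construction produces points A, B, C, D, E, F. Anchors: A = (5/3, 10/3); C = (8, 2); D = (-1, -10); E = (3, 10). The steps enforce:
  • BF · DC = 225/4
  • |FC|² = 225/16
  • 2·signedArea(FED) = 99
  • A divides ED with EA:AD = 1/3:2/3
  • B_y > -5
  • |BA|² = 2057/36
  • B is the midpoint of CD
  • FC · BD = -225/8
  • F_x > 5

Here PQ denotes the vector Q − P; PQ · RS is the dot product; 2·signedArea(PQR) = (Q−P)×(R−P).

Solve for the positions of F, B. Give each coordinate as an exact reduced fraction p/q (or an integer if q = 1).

1. B_x = 7/2  [B is the midpoint of CD]
2. B_y = -4  [B is the midpoint of CD]
   → B = (7/2, -4)
3. F_x = 23/4  [2·signedArea(FED) = 99 ∩ FC · BD = -225/8]
4. F_y = -1  [2·signedArea(FED) = 99 ∩ FC · BD = -225/8]
   → F = (23/4, -1)

B = (7/2, -4)
F = (23/4, -1)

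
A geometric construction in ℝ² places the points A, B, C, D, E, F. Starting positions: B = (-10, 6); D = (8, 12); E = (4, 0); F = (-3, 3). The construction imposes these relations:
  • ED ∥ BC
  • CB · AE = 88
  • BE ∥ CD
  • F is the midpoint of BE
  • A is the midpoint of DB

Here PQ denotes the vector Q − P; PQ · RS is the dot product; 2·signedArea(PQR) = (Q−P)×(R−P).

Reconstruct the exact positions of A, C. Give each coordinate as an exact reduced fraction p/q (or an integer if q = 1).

1. A_x = -1  [A is the midpoint of DB]
2. A_y = 9  [A is the midpoint of DB]
   → A = (-1, 9)
3. C_x = -6  [BE ∥ CD ∩ ED ∥ BC]
4. C_y = 18  [BE ∥ CD ∩ ED ∥ BC]
   → C = (-6, 18)

A = (-1, 9)
C = (-6, 18)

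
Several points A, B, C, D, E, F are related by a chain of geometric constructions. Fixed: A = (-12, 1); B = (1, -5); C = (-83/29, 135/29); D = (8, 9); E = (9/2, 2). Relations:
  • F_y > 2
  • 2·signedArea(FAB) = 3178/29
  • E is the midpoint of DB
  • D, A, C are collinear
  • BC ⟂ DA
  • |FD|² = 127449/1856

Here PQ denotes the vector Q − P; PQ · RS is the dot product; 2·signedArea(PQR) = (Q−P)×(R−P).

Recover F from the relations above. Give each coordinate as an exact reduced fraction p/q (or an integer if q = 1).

1. F_x = 617/232  [line 6·x + 13·y + -1467/29 = 0 ∩ |FD|² = 127449/1856]
2. F_y = 309/116  [line 6·x + 13·y + -1467/29 = 0 ∩ |FD|² = 127449/1856]
   → F = (617/232, 309/116)

F = (617/232, 309/116)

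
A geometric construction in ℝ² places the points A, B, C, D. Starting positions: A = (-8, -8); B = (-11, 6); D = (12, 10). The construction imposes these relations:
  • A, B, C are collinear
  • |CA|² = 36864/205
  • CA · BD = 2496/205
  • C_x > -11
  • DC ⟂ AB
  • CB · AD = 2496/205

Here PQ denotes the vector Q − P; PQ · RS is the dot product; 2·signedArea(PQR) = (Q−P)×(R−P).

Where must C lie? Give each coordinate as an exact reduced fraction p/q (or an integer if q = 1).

1. C_x = -2216/205  [A, B, C are collinear ∩ DC ⟂ AB]
2. C_y = 1048/205  [A, B, C are collinear ∩ DC ⟂ AB]
   → C = (-2216/205, 1048/205)

C = (-2216/205, 1048/205)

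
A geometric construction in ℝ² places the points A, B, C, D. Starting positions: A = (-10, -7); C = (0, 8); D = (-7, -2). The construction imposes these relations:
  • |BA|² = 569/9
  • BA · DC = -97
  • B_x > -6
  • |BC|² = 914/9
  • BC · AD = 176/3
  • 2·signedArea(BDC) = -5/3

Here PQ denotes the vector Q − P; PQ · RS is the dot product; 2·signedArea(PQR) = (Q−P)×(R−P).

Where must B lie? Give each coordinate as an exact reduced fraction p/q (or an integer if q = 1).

B = (-17/3, -1/3)

1. B_x = -17/3  [2·signedArea(BDC) = -5/3 ∩ BC · AD = 176/3]
2. B_y = -1/3  [2·signedArea(BDC) = -5/3 ∩ BC · AD = 176/3]
   → B = (-17/3, -1/3)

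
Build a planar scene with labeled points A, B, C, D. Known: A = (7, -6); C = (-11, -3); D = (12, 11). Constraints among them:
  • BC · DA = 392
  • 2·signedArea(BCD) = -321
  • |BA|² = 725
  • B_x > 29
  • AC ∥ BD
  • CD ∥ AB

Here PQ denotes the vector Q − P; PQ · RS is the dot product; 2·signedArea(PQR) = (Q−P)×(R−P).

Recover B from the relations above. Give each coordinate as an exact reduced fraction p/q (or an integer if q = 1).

B = (30, 8)

1. B_x = 30  [AC ∥ BD ∩ CD ∥ AB]
2. B_y = 8  [AC ∥ BD ∩ CD ∥ AB]
   → B = (30, 8)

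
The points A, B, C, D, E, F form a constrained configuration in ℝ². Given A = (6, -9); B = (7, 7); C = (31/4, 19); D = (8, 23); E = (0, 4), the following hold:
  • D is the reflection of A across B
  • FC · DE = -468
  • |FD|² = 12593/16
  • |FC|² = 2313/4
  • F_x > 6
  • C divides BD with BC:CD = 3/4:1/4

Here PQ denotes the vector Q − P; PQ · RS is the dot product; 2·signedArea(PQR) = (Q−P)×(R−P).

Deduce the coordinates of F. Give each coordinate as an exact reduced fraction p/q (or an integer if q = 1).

F = (25/4, -5)

1. F_x = 25/4  [line 8·x + 19·y + 45 = 0 ∩ |FD|² = 12593/16]
2. F_y = -5  [line 8·x + 19·y + 45 = 0 ∩ |FD|² = 12593/16]
   → F = (25/4, -5)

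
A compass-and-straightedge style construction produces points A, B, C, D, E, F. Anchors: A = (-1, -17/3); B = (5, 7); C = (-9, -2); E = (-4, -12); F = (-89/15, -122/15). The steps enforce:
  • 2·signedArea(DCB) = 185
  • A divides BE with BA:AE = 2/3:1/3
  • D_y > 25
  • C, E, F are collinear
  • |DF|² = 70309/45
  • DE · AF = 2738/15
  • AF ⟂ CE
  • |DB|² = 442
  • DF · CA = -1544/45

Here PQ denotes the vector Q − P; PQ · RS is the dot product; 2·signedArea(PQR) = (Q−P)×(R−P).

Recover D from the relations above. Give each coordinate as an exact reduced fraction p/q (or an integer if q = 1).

1. D_x = 14  [DF · CA = -1544/45 ∩ DE · AF = 2738/15]
2. D_y = 26  [DF · CA = -1544/45 ∩ DE · AF = 2738/15]
   → D = (14, 26)

D = (14, 26)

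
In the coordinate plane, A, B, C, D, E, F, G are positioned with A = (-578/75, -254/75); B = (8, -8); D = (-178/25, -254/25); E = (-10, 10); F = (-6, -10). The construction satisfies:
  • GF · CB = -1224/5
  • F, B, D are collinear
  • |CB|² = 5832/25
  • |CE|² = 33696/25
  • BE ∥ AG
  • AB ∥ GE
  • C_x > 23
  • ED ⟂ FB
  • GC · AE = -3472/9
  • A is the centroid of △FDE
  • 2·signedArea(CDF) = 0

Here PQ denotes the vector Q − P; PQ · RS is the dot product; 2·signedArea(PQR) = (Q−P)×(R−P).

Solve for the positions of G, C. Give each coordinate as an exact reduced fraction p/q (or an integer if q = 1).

C = (578/25, -146/25)
G = (-1928/75, 1096/75)

1. G_x = -1928/75  [AB ∥ GE ∩ BE ∥ AG]
2. G_y = 1096/75  [AB ∥ GE ∩ BE ∥ AG]
   → G = (-1928/75, 1096/75)
3. C_x = 578/25  [2·signedArea(CDF) = 0 ∩ GC · AE = -3472/9]
4. C_y = -146/25  [2·signedArea(CDF) = 0 ∩ GC · AE = -3472/9]
   → C = (578/25, -146/25)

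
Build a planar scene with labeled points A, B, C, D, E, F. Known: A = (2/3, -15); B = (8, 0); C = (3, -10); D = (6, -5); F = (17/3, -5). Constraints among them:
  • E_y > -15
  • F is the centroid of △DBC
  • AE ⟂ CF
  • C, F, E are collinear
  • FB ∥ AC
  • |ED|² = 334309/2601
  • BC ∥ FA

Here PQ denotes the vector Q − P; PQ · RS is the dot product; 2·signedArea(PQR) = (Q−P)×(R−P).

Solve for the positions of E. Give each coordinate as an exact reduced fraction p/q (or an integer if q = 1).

1. E_x = 353/867  [C, F, E are collinear ∩ AE ⟂ CF]
2. E_y = -4295/289  [C, F, E are collinear ∩ AE ⟂ CF]
   → E = (353/867, -4295/289)

E = (353/867, -4295/289)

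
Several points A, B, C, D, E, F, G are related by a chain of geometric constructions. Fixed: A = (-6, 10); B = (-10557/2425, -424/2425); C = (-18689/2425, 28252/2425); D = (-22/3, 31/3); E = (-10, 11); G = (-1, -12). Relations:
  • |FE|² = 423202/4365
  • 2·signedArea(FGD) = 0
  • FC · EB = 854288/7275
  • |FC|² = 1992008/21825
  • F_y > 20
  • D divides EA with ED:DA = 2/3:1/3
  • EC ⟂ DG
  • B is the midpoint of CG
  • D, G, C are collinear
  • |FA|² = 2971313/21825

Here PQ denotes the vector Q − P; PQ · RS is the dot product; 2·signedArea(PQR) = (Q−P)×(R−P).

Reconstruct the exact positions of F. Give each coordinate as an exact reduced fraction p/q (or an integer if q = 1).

F = (-75029/7275, 151622/7275)

1. F_x = -75029/7275  [2·signedArea(FGD) = 0 ∩ FC · EB = 854288/7275]
2. F_y = 151622/7275  [2·signedArea(FGD) = 0 ∩ FC · EB = 854288/7275]
   → F = (-75029/7275, 151622/7275)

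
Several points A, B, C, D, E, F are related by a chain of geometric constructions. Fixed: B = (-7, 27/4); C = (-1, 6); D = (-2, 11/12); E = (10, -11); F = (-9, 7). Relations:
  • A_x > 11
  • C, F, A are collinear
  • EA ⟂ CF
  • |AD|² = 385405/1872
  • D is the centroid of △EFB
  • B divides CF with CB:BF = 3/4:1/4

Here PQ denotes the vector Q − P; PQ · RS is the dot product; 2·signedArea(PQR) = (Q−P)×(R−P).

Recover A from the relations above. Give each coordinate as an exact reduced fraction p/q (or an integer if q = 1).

A = (155/13, 57/13)

1. A_x = 155/13  [C, F, A are collinear ∩ EA ⟂ CF]
2. A_y = 57/13  [C, F, A are collinear ∩ EA ⟂ CF]
   → A = (155/13, 57/13)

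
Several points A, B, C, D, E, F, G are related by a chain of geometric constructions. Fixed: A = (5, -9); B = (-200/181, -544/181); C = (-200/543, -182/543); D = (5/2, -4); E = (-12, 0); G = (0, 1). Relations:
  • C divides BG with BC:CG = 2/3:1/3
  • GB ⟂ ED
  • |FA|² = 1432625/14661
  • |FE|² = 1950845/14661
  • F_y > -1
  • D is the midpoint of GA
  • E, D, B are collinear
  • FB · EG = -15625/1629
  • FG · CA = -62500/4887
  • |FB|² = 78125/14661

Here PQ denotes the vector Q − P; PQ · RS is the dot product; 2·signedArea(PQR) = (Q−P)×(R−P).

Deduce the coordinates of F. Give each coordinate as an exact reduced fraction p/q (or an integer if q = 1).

1. F_x = -800/1629  [FB · EG = -15625/1629 ∩ FG · CA = -62500/4887]
2. F_y = -1271/1629  [FB · EG = -15625/1629 ∩ FG · CA = -62500/4887]
   → F = (-800/1629, -1271/1629)

F = (-800/1629, -1271/1629)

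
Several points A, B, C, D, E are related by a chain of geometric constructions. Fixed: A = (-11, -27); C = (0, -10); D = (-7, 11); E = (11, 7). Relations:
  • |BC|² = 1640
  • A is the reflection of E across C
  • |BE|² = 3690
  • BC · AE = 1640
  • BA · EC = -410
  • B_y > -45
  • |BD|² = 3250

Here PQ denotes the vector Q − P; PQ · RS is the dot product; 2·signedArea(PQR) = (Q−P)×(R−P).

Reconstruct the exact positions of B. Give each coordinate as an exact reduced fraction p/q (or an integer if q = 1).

1. B_x = -22  [line 11·x + 17·y + 990 = 0 ∩ |BE|² = 3690]
2. B_y = -44  [line 11·x + 17·y + 990 = 0 ∩ |BE|² = 3690]
   → B = (-22, -44)

B = (-22, -44)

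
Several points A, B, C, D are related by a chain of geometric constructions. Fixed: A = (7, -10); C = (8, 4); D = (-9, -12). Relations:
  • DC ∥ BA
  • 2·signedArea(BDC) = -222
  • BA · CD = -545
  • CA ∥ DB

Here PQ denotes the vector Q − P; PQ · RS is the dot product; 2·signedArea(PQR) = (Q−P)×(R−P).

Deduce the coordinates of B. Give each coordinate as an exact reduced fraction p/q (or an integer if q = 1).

1. B_x = -10  [DC ∥ BA ∩ CA ∥ DB]
2. B_y = -26  [DC ∥ BA ∩ CA ∥ DB]
   → B = (-10, -26)

B = (-10, -26)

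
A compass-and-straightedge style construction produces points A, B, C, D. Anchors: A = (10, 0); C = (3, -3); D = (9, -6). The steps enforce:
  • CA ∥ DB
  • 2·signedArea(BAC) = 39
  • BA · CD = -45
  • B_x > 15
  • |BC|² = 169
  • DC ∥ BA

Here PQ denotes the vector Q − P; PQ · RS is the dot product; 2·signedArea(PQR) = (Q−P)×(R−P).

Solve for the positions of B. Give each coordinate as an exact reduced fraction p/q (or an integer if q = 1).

B = (16, -3)

1. B_x = 16  [DC ∥ BA ∩ CA ∥ DB]
2. B_y = -3  [DC ∥ BA ∩ CA ∥ DB]
   → B = (16, -3)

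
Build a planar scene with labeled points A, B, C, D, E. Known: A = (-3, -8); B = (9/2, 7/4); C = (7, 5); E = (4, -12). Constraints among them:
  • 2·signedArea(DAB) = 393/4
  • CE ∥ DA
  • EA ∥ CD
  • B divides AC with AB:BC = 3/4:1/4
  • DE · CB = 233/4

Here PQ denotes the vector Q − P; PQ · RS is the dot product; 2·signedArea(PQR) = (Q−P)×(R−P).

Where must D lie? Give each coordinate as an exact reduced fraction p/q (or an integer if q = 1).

D = (0, 9)

1. D_x = 0  [CE ∥ DA ∩ EA ∥ CD]
2. D_y = 9  [CE ∥ DA ∩ EA ∥ CD]
   → D = (0, 9)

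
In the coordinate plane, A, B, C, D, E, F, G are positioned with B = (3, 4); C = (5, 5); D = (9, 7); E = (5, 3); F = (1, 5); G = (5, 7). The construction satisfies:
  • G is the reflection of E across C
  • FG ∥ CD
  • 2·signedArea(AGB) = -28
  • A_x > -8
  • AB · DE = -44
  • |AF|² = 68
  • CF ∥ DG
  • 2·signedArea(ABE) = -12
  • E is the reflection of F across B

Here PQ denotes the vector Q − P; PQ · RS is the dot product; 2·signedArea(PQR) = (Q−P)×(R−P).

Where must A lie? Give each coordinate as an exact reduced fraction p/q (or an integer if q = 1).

A = (-7, 3)

1. A_x = -7  [2·signedArea(AGB) = -28 ∩ AB · DE = -44]
2. A_y = 3  [2·signedArea(AGB) = -28 ∩ AB · DE = -44]
   → A = (-7, 3)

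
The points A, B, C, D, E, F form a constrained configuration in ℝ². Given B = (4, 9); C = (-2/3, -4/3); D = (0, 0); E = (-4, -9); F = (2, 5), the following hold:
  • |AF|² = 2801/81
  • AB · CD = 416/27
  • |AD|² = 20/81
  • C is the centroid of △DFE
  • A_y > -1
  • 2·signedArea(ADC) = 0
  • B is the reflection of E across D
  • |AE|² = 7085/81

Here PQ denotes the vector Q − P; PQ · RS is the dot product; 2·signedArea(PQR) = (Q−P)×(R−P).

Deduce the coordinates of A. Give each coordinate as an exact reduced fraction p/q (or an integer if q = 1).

1. A_x = -2/9  [2·signedArea(ADC) = 0 ∩ AB · CD = 416/27]
2. A_y = -4/9  [2·signedArea(ADC) = 0 ∩ AB · CD = 416/27]
   → A = (-2/9, -4/9)

A = (-2/9, -4/9)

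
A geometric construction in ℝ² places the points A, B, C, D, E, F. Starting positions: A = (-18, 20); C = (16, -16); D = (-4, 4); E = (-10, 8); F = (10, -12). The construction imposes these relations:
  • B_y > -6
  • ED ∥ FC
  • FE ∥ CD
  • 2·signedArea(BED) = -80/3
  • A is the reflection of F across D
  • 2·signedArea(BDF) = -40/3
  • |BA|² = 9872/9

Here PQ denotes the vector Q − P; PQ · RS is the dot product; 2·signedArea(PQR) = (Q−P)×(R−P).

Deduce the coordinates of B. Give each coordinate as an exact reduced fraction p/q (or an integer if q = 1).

B = (10/3, -16/3)

1. B_x = 10/3  [2·signedArea(BED) = -80/3 ∩ 2·signedArea(BDF) = -40/3]
2. B_y = -16/3  [2·signedArea(BED) = -80/3 ∩ 2·signedArea(BDF) = -40/3]
   → B = (10/3, -16/3)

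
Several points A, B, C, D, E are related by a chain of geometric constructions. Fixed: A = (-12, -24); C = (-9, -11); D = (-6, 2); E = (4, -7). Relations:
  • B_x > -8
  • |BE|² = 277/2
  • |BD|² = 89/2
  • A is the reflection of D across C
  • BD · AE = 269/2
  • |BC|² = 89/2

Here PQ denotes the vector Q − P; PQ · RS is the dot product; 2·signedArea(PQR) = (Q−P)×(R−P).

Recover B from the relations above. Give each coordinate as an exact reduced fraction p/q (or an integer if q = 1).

B = (-15/2, -9/2)

1. B_x = -15/2  [line -16·x + -17·y + -393/2 = 0 ∩ |BD|² = 89/2]
2. B_y = -9/2  [line -16·x + -17·y + -393/2 = 0 ∩ |BD|² = 89/2]
   → B = (-15/2, -9/2)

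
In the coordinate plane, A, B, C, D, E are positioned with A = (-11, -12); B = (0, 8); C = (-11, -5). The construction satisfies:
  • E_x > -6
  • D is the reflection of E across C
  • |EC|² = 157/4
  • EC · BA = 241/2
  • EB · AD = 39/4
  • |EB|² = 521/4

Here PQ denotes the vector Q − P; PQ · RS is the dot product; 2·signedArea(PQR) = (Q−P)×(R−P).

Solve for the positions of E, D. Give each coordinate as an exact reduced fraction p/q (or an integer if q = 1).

1. E_x = -11/2  [line 11·x + 20·y + 201/2 = 0 ∩ |EC|² = 157/4]
2. E_y = -2  [line 11·x + 20·y + 201/2 = 0 ∩ |EC|² = 157/4]
   → E = (-11/2, -2)
3. D_x = -33/2  [D is the reflection of E across C]
4. D_y = -8  [D is the reflection of E across C]
   → D = (-33/2, -8)

D = (-33/2, -8)
E = (-11/2, -2)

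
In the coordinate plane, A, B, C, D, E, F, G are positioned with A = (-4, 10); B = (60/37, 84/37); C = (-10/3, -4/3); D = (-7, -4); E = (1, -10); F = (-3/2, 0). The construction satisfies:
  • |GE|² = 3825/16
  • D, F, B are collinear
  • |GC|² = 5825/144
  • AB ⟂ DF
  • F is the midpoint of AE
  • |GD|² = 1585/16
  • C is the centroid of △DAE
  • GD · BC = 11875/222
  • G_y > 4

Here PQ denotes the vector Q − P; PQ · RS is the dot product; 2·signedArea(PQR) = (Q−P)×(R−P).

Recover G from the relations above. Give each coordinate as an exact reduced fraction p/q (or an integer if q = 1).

G = (-11/4, 5)

1. G_x = -11/4  [line 550/111·x + 400/111·y + -325/74 = 0 ∩ |GE|² = 3825/16]
2. G_y = 5  [line 550/111·x + 400/111·y + -325/74 = 0 ∩ |GE|² = 3825/16]
   → G = (-11/4, 5)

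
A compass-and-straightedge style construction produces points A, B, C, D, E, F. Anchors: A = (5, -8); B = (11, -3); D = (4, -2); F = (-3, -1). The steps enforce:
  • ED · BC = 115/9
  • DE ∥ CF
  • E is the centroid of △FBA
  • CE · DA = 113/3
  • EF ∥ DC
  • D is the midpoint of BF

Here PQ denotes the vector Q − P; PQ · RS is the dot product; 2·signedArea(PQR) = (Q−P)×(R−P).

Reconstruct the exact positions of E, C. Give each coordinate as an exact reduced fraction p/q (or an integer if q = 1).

1. E_x = 13/3  [E is the centroid of △FBA]
2. E_y = -4  [E is the centroid of △FBA]
   → E = (13/3, -4)
3. C_x = -10/3  [DE ∥ CF ∩ EF ∥ DC]
4. C_y = 1  [DE ∥ CF ∩ EF ∥ DC]
   → C = (-10/3, 1)

C = (-10/3, 1)
E = (13/3, -4)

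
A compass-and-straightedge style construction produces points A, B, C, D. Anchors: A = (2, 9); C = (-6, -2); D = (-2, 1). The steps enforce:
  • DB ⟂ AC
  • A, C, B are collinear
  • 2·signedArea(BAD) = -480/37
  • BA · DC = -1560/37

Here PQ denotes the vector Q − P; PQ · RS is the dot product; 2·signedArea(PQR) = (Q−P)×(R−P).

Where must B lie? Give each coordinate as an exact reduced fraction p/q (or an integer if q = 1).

1. B_x = -118/37  [A, C, B are collinear ∩ DB ⟂ AC]
2. B_y = 69/37  [A, C, B are collinear ∩ DB ⟂ AC]
   → B = (-118/37, 69/37)

B = (-118/37, 69/37)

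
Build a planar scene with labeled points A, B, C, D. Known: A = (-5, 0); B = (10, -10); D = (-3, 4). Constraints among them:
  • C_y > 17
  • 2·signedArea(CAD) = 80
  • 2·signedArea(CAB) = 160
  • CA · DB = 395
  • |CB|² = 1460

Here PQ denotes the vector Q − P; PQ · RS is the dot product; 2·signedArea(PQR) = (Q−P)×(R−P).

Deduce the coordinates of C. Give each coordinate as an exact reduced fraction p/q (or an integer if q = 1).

1. C_x = -16  [2·signedArea(CAB) = 160 ∩ 2·signedArea(CAD) = 80]
2. C_y = 18  [2·signedArea(CAB) = 160 ∩ 2·signedArea(CAD) = 80]
   → C = (-16, 18)

C = (-16, 18)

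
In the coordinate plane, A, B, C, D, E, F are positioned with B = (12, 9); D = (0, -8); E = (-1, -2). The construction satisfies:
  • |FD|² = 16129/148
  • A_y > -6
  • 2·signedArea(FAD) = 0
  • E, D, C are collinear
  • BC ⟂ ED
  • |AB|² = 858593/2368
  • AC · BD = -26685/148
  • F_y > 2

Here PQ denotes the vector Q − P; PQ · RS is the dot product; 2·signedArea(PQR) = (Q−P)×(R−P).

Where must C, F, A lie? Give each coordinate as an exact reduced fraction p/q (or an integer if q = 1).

1. C_x = -90/37  [E, D, C are collinear ∩ BC ⟂ ED]
2. C_y = 244/37  [E, D, C are collinear ∩ BC ⟂ ED]
   → C = (-90/37, 244/37)
3. A_x = -127/296  [line 12·x + 17·y + 14413/148 = 0 ∩ |AB|² = 858593/2368]
4. A_y = -803/148  [line 12·x + 17·y + 14413/148 = 0 ∩ |AB|² = 858593/2368]
   → A = (-127/296, -803/148)
5. F_x = -127/74  [line 381/148·x + 127/296·y + 127/37 = 0 ∩ |FD|² = 16129/148]
6. F_y = 85/37  [line 381/148·x + 127/296·y + 127/37 = 0 ∩ |FD|² = 16129/148]
   → F = (-127/74, 85/37)

A = (-127/296, -803/148)
C = (-90/37, 244/37)
F = (-127/74, 85/37)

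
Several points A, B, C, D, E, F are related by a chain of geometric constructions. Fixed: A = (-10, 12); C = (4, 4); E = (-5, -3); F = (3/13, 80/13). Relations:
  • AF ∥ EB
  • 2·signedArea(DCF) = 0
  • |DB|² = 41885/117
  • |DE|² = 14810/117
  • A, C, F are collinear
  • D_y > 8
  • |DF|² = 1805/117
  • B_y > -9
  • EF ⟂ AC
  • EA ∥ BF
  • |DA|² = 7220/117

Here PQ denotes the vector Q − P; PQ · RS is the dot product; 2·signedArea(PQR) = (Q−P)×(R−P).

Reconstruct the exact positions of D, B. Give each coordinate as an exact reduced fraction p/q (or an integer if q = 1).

1. D_x = -124/39  [line -28/13·x + -49/13·y + 308/13 = 0 ∩ |DE|² = 14810/117]
2. D_y = 316/39  [line -28/13·x + -49/13·y + 308/13 = 0 ∩ |DE|² = 14810/117]
   → D = (-124/39, 316/39)
3. B_x = 68/13  [EA ∥ BF ∩ AF ∥ EB]
4. B_y = -115/13  [EA ∥ BF ∩ AF ∥ EB]
   → B = (68/13, -115/13)

B = (68/13, -115/13)
D = (-124/39, 316/39)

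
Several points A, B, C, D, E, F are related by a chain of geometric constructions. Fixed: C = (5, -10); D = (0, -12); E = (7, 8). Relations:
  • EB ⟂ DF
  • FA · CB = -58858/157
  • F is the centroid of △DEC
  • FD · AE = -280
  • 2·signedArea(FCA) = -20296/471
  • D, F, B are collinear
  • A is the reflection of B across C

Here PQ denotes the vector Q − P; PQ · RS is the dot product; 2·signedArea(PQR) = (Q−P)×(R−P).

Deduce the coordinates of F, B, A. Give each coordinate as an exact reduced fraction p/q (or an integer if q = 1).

1. F_x = 4  [F is the centroid of △DEC]
2. F_y = -14/3  [F is the centroid of △DEC]
   → F = (4, -14/3)
3. B_x = 1572/157  [D, F, B are collinear ∩ EB ⟂ DF]
4. B_y = 998/157  [D, F, B are collinear ∩ EB ⟂ DF]
   → B = (1572/157, 998/157)
5. A_x = -2/157  [A is the reflection of B across C]
6. A_y = -4138/157  [A is the reflection of B across C]
   → A = (-2/157, -4138/157)

A = (-2/157, -4138/157)
B = (1572/157, 998/157)
F = (4, -14/3)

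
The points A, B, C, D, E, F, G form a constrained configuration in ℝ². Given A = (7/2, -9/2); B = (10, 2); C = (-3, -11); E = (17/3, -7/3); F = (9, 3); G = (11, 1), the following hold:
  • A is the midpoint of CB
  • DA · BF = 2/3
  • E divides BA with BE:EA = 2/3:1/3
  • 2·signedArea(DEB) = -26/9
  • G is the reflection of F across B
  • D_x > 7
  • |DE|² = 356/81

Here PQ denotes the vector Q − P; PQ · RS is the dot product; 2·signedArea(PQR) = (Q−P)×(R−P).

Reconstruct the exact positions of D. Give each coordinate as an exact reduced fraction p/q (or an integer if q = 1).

1. D_x = 67/9  [line -13/3·x + 13/3·y + 338/9 = 0 ∩ |DE|² = 356/81]
2. D_y = -11/9  [line -13/3·x + 13/3·y + 338/9 = 0 ∩ |DE|² = 356/81]
   → D = (67/9, -11/9)

D = (67/9, -11/9)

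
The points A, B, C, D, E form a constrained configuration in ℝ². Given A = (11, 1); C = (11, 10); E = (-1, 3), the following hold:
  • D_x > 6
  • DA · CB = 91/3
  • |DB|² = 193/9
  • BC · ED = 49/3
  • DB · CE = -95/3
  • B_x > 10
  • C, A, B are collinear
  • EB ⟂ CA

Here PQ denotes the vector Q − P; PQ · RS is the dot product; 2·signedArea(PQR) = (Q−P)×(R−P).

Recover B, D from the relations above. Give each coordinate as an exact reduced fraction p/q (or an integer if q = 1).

B = (11, 3)
D = (7, 16/3)

1. B_x = 11  [C, A, B are collinear ∩ EB ⟂ CA]
2. B_y = 3  [C, A, B are collinear ∩ EB ⟂ CA]
   → B = (11, 3)
3. D_x = 7  [DB · CE = -95/3 ∩ BC · ED = 49/3]
4. D_y = 16/3  [DB · CE = -95/3 ∩ BC · ED = 49/3]
   → D = (7, 16/3)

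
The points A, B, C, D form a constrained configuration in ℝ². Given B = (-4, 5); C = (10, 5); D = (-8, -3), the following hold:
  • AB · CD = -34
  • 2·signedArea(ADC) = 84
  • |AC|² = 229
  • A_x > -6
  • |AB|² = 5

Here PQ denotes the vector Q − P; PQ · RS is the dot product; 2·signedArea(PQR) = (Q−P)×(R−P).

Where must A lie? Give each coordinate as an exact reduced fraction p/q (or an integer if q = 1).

1. A_x = -5  [AB · CD = -34 ∩ 2·signedArea(ADC) = 84]
2. A_y = 3  [AB · CD = -34 ∩ 2·signedArea(ADC) = 84]
   → A = (-5, 3)

A = (-5, 3)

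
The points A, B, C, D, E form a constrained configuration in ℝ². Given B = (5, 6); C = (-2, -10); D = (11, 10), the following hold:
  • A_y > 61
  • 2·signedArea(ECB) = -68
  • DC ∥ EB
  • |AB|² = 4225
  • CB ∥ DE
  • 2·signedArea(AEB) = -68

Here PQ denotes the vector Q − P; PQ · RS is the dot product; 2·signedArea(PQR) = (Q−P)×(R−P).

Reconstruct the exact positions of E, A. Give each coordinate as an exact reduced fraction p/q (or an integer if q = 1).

A = (38, 62)
E = (18, 26)

1. E_x = 18  [DC ∥ EB ∩ CB ∥ DE]
2. E_y = 26  [DC ∥ EB ∩ CB ∥ DE]
   → E = (18, 26)
3. A_x = 38  [line 20·x + -13·y + 46 = 0 ∩ |AB|² = 4225]
4. A_y = 62  [line 20·x + -13·y + 46 = 0 ∩ |AB|² = 4225]
   → A = (38, 62)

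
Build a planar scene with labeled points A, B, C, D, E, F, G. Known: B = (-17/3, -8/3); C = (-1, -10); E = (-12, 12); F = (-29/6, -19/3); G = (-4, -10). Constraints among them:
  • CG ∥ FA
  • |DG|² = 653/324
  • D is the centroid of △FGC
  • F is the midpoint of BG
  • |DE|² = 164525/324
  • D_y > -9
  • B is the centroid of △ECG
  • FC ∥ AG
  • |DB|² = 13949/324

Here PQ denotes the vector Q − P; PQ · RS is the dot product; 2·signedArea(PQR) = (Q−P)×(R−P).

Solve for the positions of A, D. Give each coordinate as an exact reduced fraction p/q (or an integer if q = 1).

A = (-47/6, -19/3)
D = (-59/18, -79/9)

1. A_x = -47/6  [FC ∥ AG ∩ CG ∥ FA]
2. A_y = -19/3  [FC ∥ AG ∩ CG ∥ FA]
   → A = (-47/6, -19/3)
3. D_x = -59/18  [D is the centroid of △FGC]
4. D_y = -79/9  [D is the centroid of △FGC]
   → D = (-59/18, -79/9)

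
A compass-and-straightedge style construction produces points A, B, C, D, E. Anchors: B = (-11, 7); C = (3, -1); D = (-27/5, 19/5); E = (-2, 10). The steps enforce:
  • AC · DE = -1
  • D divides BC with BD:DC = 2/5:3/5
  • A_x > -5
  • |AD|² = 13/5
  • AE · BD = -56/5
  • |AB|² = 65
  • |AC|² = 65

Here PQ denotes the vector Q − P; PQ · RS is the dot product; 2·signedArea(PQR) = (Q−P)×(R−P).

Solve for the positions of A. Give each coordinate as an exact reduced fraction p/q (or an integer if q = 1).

A = (-4, 3)

1. A_x = -4  [AC · DE = -1 ∩ AE · BD = -56/5]
2. A_y = 3  [AC · DE = -1 ∩ AE · BD = -56/5]
   → A = (-4, 3)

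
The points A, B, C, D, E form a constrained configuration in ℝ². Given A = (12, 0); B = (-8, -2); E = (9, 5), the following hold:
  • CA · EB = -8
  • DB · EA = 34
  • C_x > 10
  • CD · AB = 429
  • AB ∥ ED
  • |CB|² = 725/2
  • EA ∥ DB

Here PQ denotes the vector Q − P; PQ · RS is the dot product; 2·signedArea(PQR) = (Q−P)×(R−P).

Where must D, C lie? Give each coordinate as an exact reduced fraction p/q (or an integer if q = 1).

1. D_x = -11  [EA ∥ DB ∩ AB ∥ ED]
2. D_y = 3  [EA ∥ DB ∩ AB ∥ ED]
   → D = (-11, 3)
3. C_x = 21/2  [CD · AB = 429 ∩ CA · EB = -8]
4. C_y = 5/2  [CD · AB = 429 ∩ CA · EB = -8]
   → C = (21/2, 5/2)

C = (21/2, 5/2)
D = (-11, 3)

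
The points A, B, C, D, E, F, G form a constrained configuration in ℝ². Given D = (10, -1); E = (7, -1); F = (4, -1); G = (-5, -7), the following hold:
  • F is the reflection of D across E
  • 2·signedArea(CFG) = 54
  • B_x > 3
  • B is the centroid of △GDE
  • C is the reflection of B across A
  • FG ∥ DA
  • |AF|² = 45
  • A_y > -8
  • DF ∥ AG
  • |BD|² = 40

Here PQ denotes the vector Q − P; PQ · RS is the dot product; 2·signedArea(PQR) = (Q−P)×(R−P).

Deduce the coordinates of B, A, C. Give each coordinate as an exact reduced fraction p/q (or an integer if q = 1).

A = (1, -7)
B = (4, -3)
C = (-2, -11)

1. B_x = 4  [B is the centroid of △GDE]
2. B_y = -3  [B is the centroid of △GDE]
   → B = (4, -3)
3. A_x = 1  [DF ∥ AG ∩ FG ∥ DA]
4. A_y = -7  [DF ∥ AG ∩ FG ∥ DA]
   → A = (1, -7)
5. C_x = -2  [C is the reflection of B across A]
6. C_y = -11  [C is the reflection of B across A]
   → C = (-2, -11)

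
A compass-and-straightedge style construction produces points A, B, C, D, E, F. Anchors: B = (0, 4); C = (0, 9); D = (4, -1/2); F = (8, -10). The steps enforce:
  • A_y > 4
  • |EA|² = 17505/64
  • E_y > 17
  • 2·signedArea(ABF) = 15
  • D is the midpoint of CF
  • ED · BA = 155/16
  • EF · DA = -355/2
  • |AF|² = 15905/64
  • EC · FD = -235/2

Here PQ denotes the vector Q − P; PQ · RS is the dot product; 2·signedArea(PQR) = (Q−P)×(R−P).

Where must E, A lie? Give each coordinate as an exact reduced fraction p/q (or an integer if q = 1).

1. A_x = 1  [line 14·x + 8·y + -47 = 0 ∩ |AF|² = 15905/64]
2. A_y = 33/8  [line 14·x + 8·y + -47 = 0 ∩ |AF|² = 15905/64]
   → A = (1, 33/8)
3. E_x = -8  [ED · BA = 155/16 ∩ EF · DA = -355/2]
4. E_y = 18  [ED · BA = 155/16 ∩ EF · DA = -355/2]
   → E = (-8, 18)

A = (1, 33/8)
E = (-8, 18)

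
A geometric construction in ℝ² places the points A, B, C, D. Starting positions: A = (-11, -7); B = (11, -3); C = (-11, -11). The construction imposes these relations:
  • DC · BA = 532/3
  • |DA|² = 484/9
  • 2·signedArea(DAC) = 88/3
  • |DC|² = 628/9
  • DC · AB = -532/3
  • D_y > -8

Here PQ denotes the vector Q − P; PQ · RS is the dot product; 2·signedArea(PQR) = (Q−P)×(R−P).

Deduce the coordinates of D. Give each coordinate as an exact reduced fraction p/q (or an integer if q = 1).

1. D_x = -11/3  [DC · AB = -532/3 ∩ 2·signedArea(DAC) = 88/3]
2. D_y = -7  [DC · AB = -532/3 ∩ 2·signedArea(DAC) = 88/3]
   → D = (-11/3, -7)

D = (-11/3, -7)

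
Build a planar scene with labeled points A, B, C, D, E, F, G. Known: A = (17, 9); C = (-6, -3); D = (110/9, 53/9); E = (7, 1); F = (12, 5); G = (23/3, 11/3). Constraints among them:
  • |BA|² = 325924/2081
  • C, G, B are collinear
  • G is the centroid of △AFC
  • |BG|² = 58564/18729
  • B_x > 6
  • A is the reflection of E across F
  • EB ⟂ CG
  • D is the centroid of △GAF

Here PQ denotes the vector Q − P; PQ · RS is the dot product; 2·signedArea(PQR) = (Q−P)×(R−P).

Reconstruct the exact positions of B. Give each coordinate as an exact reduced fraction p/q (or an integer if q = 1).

1. B_x = 12647/2081  [C, G, B are collinear ∩ EB ⟂ CG]
2. B_y = 6017/2081  [C, G, B are collinear ∩ EB ⟂ CG]
   → B = (12647/2081, 6017/2081)

B = (12647/2081, 6017/2081)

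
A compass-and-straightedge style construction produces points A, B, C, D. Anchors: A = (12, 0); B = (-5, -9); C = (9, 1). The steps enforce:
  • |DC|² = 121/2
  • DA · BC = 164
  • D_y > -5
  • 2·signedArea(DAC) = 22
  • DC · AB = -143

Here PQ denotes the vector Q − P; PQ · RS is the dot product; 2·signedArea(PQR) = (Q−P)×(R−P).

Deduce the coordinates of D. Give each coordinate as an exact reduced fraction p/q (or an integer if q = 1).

D = (7/2, -9/2)

1. D_x = 7/2  [2·signedArea(DAC) = 22 ∩ DA · BC = 164]
2. D_y = -9/2  [2·signedArea(DAC) = 22 ∩ DA · BC = 164]
   → D = (7/2, -9/2)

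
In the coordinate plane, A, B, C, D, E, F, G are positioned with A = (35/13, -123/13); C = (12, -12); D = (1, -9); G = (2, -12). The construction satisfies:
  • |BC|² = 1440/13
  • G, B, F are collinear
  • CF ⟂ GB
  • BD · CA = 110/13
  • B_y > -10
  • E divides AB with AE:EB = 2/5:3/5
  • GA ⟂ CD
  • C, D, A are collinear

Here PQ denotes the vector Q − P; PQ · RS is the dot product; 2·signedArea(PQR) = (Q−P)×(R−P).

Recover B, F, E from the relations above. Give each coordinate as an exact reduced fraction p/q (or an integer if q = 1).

B = (24/13, -120/13)
E = (153/65, -609/65)
F = (132/65, -816/65)

1. B_x = 24/13  [line 121/13·x + -33/13·y + -528/13 = 0 ∩ |BC|² = 1440/13]
2. B_y = -120/13  [line 121/13·x + -33/13·y + -528/13 = 0 ∩ |BC|² = 1440/13]
   → B = (24/13, -120/13)
3. F_x = 132/65  [G, B, F are collinear ∩ CF ⟂ GB]
4. F_y = -816/65  [G, B, F are collinear ∩ CF ⟂ GB]
   → F = (132/65, -816/65)
5. E_x = 153/65  [E divides AB with AE:EB = 2/5:3/5]
6. E_y = -609/65  [E divides AB with AE:EB = 2/5:3/5]
   → E = (153/65, -609/65)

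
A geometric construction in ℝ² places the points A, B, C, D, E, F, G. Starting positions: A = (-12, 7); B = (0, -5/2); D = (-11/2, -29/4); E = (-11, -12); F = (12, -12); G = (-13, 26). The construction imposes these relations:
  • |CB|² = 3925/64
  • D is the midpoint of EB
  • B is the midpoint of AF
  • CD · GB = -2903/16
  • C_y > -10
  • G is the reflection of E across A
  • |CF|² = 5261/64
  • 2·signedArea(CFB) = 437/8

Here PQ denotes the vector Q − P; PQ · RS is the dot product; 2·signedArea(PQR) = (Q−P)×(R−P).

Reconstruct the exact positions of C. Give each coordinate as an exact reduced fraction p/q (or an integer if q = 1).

1. C_x = 13/4  [2·signedArea(CFB) = 437/8 ∩ CD · GB = -2903/16]
2. C_y = -77/8  [2·signedArea(CFB) = 437/8 ∩ CD · GB = -2903/16]
   → C = (13/4, -77/8)

C = (13/4, -77/8)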